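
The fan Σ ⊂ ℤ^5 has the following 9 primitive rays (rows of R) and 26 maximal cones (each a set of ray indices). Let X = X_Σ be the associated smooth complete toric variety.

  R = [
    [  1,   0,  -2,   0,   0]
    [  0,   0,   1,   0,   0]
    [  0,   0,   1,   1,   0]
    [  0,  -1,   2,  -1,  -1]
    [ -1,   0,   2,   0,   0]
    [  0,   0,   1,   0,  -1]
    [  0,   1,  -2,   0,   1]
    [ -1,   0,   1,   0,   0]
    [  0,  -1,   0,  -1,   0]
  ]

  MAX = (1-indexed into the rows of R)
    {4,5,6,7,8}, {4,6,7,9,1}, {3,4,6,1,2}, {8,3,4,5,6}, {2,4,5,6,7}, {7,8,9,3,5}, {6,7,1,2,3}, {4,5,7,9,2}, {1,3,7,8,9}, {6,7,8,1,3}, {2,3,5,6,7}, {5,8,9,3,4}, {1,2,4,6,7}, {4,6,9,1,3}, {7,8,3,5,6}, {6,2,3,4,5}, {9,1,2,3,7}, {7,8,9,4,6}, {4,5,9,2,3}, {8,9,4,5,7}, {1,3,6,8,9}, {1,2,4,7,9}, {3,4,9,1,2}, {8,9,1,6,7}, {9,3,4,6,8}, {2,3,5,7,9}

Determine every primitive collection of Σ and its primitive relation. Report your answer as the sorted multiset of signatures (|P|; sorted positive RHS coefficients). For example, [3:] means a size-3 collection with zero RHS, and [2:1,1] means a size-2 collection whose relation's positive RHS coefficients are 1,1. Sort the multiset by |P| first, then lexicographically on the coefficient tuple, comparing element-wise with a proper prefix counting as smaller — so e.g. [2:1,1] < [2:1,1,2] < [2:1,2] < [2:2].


7 minimal non-faces of Δ(Σ) (on 9 rays):

  • {1,5}:  v_{1} + v_{5} = 0  so sig = [2:]
  • {2,8}:  v_{2} + v_{8} = v_{5}  so sig = [2:1]
  • {2,6,9}:  v_{2} + v_{6} + v_{9} = v_{4}  so sig = [3:1]
  • {3,4,7}:  v_{3} + v_{4} + v_{7} = v_{2}  so sig = [3:1]
  • {1,4,8}:  v_{1} + v_{4} + v_{8} = v_{6} + v_{9}  so sig = [3:1,1]
  • {5,6,9}:  v_{5} + v_{6} + v_{9} = v_{4} + v_{8}  so sig = [3:1,1]
  • {3,6,7,9}:  v_{3} + v_{6} + v_{7} + v_{9} = 0  so sig = [4:]

Hence PRS(X_Σ) =
{ [2:],  [2:1],  [3:1] ×2,  [3:1,1] ×2,  [4:] }


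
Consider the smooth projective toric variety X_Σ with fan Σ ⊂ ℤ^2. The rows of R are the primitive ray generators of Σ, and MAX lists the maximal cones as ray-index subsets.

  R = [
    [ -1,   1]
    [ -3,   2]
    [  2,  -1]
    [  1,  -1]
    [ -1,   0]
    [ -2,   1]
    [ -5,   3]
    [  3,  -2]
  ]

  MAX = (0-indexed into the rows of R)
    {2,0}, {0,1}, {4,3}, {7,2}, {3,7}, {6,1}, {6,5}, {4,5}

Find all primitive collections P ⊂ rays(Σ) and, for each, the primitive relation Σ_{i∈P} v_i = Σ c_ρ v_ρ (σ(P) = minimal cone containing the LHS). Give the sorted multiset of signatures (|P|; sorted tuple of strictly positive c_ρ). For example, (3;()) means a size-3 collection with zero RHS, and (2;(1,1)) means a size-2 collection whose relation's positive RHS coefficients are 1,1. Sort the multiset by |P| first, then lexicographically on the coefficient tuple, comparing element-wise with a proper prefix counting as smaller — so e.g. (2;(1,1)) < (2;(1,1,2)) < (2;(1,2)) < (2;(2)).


Δ(Σ) — 8 vertices, 20 min non-faces:

  P = {0,3}:  v_{0} + v_{3} = 0 ; sig = (2;())
  P = {1,7}:  v_{1} + v_{7} = 0 ; sig = (2;())
  P = {2,5}:  v_{2} + v_{5} = 0 ; sig = (2;())
  P = {0,4}:  v_{0} + v_{4} = v_{5} ; sig = (2;(1))
  P = {0,5}:  v_{0} + v_{5} = v_{1} ; sig = (2;(1))
  P = {0,7}:  v_{0} + v_{7} = v_{2} ; sig = (2;(1))
  P = {1,2}:  v_{1} + v_{2} = v_{0} ; sig = (2;(1))
  P = {1,3}:  v_{1} + v_{3} = v_{5} ; sig = (2;(1))
  P = {1,5}:  v_{1} + v_{5} = v_{6} ; sig = (2;(1))
  P = {2,3}:  v_{2} + v_{3} = v_{7} ; sig = (2;(1))
  P = {2,4}:  v_{2} + v_{4} = v_{3} ; sig = (2;(1))
  P = {2,6}:  v_{2} + v_{6} = v_{1} ; sig = (2;(1))
  P = {3,5}:  v_{3} + v_{5} = v_{4} ; sig = (2;(1))
  P = {5,7}:  v_{5} + v_{7} = v_{3} ; sig = (2;(1))
  P = {6,7}:  v_{6} + v_{7} = v_{5} ; sig = (2;(1))
  P = {0,6}:  v_{0} + v_{6} = 2·v_{1} ; sig = (2;(2))
  P = {1,4}:  v_{1} + v_{4} = 2·v_{5} ; sig = (2;(2))
  P = {3,6}:  v_{3} + v_{6} = 2·v_{5} ; sig = (2;(2))
  P = {4,7}:  v_{4} + v_{7} = 2·v_{3} ; sig = (2;(2))
  P = {4,6}:  v_{4} + v_{6} = 3·v_{5} ; sig = (2;(3))

so the primitive-relation signature multiset is
{ (2;()) ×3,  (2;(1)) ×12,  (2;(2)) ×4,  (2;(3)) }


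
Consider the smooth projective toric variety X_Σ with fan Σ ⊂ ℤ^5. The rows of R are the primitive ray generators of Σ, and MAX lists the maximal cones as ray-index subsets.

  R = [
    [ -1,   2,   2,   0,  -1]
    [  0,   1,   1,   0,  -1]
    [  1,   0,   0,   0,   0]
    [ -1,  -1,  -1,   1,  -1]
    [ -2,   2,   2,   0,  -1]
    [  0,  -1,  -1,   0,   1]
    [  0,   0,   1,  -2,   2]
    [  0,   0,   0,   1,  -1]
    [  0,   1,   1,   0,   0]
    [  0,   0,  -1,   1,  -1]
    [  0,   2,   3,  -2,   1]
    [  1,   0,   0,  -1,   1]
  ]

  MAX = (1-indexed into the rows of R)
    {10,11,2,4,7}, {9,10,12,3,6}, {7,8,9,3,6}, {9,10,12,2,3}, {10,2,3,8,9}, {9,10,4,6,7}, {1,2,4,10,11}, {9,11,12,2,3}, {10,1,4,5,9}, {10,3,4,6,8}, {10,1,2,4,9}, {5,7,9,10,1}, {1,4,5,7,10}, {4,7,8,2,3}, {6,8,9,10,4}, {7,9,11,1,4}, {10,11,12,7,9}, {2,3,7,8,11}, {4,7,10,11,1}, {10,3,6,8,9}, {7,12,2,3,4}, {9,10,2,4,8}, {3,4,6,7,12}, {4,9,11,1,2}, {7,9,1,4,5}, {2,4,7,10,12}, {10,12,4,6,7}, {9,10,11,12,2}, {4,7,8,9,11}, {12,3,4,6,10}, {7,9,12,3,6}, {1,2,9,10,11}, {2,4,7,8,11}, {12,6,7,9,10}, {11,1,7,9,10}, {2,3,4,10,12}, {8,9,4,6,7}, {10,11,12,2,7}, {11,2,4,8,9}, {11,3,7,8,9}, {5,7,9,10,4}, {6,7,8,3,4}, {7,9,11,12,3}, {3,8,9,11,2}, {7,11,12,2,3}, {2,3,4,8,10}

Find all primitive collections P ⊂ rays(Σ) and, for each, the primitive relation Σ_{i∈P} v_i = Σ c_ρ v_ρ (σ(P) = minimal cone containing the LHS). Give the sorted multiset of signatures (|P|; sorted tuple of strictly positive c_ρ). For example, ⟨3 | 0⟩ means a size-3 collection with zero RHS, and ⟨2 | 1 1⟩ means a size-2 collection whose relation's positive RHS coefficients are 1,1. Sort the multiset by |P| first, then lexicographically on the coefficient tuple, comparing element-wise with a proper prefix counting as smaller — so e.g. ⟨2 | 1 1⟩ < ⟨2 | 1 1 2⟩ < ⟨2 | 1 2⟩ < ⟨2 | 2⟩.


Minimal non-faces — 25 found among 12 rays, 46 max cones:

  P={2,6}:  v_{2} + v_{6} = 0  so sig = ⟨2 | 0⟩
  P={3,5}:  v_{3} + v_{5} = v_{1}  so sig = ⟨2 | 1⟩
  P={8,12}:  v_{8} + v_{12} = v_{3}  so sig = ⟨2 | 1⟩
  P={1,3}:  v_{1} + v_{3} = v_{2} + v_{9}  so sig = ⟨2 | 1 1⟩
  P={1,12}:  v_{1} + v_{12} = v_{10} + v_{11}  so sig = ⟨2 | 1 1⟩
  P={6,11}:  v_{6} + v_{11} = v_{7} + v_{9}  so sig = ⟨2 | 1 1⟩
  P={5,8}:  v_{5} + v_{8} = v_{1} + v_{4} + v_{9}  so sig = ⟨2 | 1 1 1⟩
  P={5,12}:  v_{5} + v_{12} = v_{1} + v_{7} + v_{10}  so sig = ⟨2 | 1 1 1⟩
  P={2,5}:  v_{2} + v_{5} = v_{1} + v_{4} + v_{10} + v_{11}  so sig = ⟨2 | 1 1 1 1⟩
  P={1,6}:  v_{1} + v_{6} = v_{4} + v_{7} + 2·v_{9} + v_{10}  so sig = ⟨2 | 1 1 1 2⟩
  P={1,8}:  v_{1} + v_{8} = v_{2} + v_{4} + 2·v_{9}  so sig = ⟨2 | 1 1 2⟩
  P={5,11}:  v_{5} + v_{11} = 2·v_{1} + v_{7}  so sig = ⟨2 | 1 2⟩
  P={5,6}:  v_{5} + v_{6} = 2·v_{4} + 2·v_{7} + 3·v_{9} + 2·v_{10}  so sig = ⟨2 | 2 2 2 3⟩
  P={4,9,12}:  v_{4} + v_{9} + v_{12} = 0  so sig = ⟨3 | 0⟩
  P={7,8,10}:  v_{7} + v_{8} + v_{10} = 0  so sig = ⟨3 | 0⟩
  P={2,7,9}:  v_{2} + v_{7} + v_{9} = v_{11}  so sig = ⟨3 | 1⟩
  P={3,4,9}:  v_{3} + v_{4} + v_{9} = v_{8}  so sig = ⟨3 | 1⟩
  P={3,7,10}:  v_{3} + v_{7} + v_{10} = v_{12}  so sig = ⟨3 | 1⟩
  P={4,11,12}:  v_{4} + v_{11} + v_{12} = v_{2} + v_{7}  so sig = ⟨3 | 1 1⟩
  P={8,10,11}:  v_{8} + v_{10} + v_{11} = v_{2} + v_{9}  so sig = ⟨3 | 1 1⟩
  P={3,4,11}:  v_{3} + v_{4} + v_{11} = v_{2} + v_{7} + v_{8}  so sig = ⟨3 | 1 1 1⟩
  P={3,10,11}:  v_{3} + v_{10} + v_{11} = v_{2} + v_{9} + v_{12}  so sig = ⟨3 | 1 1 1⟩
  P={1,2,7}:  v_{1} + v_{2} + v_{7} = v_{4} + v_{10} + 2·v_{11}  so sig = ⟨3 | 1 1 2⟩
  P={4,9,10,11}:  v_{4} + v_{9} + v_{10} + v_{11} = v_{1}  so sig = ⟨4 | 1⟩
  P={1,4,7,9,10}:  v_{1} + v_{4} + v_{7} + v_{9} + v_{10} = v_{5}  so sig = ⟨5 | 1⟩

Signatures (|P|; sorted positive RHS coefficients), sorted:
    ⟨2 | 0⟩
    ⟨2 | 1⟩
    ⟨2 | 1⟩
    ⟨2 | 1 1⟩
    ⟨2 | 1 1⟩
    ⟨2 | 1 1⟩
    ⟨2 | 1 1 1⟩
    ⟨2 | 1 1 1⟩
    ⟨2 | 1 1 1 1⟩
    ⟨2 | 1 1 1 2⟩
    ⟨2 | 1 1 2⟩
    ⟨2 | 1 2⟩
    ⟨2 | 2 2 2 3⟩
    ⟨3 | 0⟩
    ⟨3 | 0⟩
    ⟨3 | 1⟩
    ⟨3 | 1⟩
    ⟨3 | 1⟩
    ⟨3 | 1 1⟩
    ⟨3 | 1 1⟩
    ⟨3 | 1 1 1⟩
    ⟨3 | 1 1 1⟩
    ⟨3 | 1 1 2⟩
    ⟨4 | 1⟩
    ⟨5 | 1⟩


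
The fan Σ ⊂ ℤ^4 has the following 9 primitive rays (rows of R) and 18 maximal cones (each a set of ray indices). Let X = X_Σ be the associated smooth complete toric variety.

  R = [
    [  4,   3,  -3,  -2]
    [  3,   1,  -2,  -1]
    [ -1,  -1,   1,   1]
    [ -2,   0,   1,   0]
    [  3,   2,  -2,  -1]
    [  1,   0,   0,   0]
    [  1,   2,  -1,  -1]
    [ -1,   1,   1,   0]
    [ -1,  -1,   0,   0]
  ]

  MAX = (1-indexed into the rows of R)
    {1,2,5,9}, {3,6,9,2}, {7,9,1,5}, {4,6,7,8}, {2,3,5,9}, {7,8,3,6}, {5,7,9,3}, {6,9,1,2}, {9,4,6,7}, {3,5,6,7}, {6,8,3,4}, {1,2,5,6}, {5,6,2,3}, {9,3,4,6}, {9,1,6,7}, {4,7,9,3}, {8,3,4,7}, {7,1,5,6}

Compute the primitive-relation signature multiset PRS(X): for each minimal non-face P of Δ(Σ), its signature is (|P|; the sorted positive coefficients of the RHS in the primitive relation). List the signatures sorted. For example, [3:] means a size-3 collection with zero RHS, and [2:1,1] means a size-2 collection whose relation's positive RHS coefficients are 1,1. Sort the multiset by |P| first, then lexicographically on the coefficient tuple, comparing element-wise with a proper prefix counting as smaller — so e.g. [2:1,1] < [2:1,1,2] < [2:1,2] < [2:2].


Minimal non-faces — 12 found among 9 rays, 18 max cones:

  P={1,3}:  v_{1} + v_{3} = v_{5}  ⟹  sig = [2:1]
  P={2,7}:  v_{2} + v_{7} = v_{1}  ⟹  sig = [2:1]
  P={4,5}:  v_{4} + v_{5} = v_{7}  ⟹  sig = [2:1]
  P={8,9}:  v_{8} + v_{9} = v_{4}  ⟹  sig = [2:1]
  P={2,8}:  v_{2} + v_{8} = v_{6} + v_{7}  ⟹  sig = [2:1,1]
  P={2,4}:  v_{2} + v_{4} = v_{6} + v_{7} + v_{9}  ⟹  sig = [2:1,1,1]
  P={1,4}:  v_{1} + v_{4} = v_{6} + 2·v_{7} + v_{9}  ⟹  sig = [2:1,1,2]
  P={5,8}:  v_{5} + v_{8} = v_{3} + v_{6} + 2·v_{7}  ⟹  sig = [2:1,1,2]
  P={1,8}:  v_{1} + v_{8} = v_{6} + 2·v_{7}  ⟹  sig = [2:1,2]
  P={5,6,9}:  v_{5} + v_{6} + v_{9} = v_{2}  ⟹  sig = [3:1]
  P={3,6,7,9}:  v_{3} + v_{6} + v_{7} + v_{9} = 0  ⟹  sig = [4:]
  P={3,4,6,7}:  v_{3} + v_{4} + v_{6} + v_{7} = v_{8}  ⟹  sig = [4:1]

so the primitive-relation signature multiset is
    [2:1]
    [2:1]
    [2:1]
    [2:1]
    [2:1,1]
    [2:1,1,1]
    [2:1,1,2]
    [2:1,1,2]
    [2:1,2]
    [3:1]
    [4:]
    [4:1]


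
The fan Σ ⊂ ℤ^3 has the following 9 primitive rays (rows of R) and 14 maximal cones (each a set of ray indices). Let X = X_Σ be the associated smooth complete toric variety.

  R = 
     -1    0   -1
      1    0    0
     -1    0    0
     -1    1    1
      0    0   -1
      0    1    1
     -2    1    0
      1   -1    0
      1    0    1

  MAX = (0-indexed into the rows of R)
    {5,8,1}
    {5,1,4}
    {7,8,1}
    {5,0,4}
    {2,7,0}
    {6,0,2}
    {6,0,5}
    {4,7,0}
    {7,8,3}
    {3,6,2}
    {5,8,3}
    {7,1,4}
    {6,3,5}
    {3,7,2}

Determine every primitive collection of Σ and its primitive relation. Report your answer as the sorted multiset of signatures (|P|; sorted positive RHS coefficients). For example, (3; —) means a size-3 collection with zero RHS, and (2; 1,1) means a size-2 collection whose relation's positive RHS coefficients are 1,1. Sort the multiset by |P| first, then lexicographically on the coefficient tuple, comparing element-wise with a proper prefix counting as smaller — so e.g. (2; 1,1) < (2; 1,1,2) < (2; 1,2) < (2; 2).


The 15 primitive collections of Σ (r=9, n=3):

  P={0,8}:  v_{0} + v_{8} = 0 ; sig = (2; —)
  P={1,2}:  v_{1} + v_{2} = 0 ; sig = (2; —)
  P={0,1}:  v_{0} + v_{1} = v_{4} ; sig = (2; 1)
  P={0,3}:  v_{0} + v_{3} = v_{6} ; sig = (2; 1)
  P={1,3}:  v_{1} + v_{3} = v_{5} ; sig = (2; 1)
  P={2,4}:  v_{2} + v_{4} = v_{0} ; sig = (2; 1)
  P={2,5}:  v_{2} + v_{5} = v_{3} ; sig = (2; 1)
  P={4,8}:  v_{4} + v_{8} = v_{1} ; sig = (2; 1)
  P={5,7}:  v_{5} + v_{7} = v_{8} ; sig = (2; 1)
  P={6,7}:  v_{6} + v_{7} = v_{2} ; sig = (2; 1)
  P={6,8}:  v_{6} + v_{8} = v_{3} ; sig = (2; 1)
  P={1,6}:  v_{1} + v_{6} = v_{0} + v_{5} ; sig = (2; 1,1)
  P={2,8}:  v_{2} + v_{8} = v_{3} + v_{7} ; sig = (2; 1,1)
  P={3,4}:  v_{3} + v_{4} = v_{0} + v_{5} ; sig = (2; 1,1)
  P={4,6}:  v_{4} + v_{6} = 2·v_{0} + v_{5} ; sig = (2; 1,2)

Signatures (|P|; sorted positive RHS coefficients), sorted:
    |P|=2: 15 collections, coeffs (), (), (1), (1), (1), (1), (1), (1), (1), (1), (1), (1,1), (1,1), (1,1), (1,2)


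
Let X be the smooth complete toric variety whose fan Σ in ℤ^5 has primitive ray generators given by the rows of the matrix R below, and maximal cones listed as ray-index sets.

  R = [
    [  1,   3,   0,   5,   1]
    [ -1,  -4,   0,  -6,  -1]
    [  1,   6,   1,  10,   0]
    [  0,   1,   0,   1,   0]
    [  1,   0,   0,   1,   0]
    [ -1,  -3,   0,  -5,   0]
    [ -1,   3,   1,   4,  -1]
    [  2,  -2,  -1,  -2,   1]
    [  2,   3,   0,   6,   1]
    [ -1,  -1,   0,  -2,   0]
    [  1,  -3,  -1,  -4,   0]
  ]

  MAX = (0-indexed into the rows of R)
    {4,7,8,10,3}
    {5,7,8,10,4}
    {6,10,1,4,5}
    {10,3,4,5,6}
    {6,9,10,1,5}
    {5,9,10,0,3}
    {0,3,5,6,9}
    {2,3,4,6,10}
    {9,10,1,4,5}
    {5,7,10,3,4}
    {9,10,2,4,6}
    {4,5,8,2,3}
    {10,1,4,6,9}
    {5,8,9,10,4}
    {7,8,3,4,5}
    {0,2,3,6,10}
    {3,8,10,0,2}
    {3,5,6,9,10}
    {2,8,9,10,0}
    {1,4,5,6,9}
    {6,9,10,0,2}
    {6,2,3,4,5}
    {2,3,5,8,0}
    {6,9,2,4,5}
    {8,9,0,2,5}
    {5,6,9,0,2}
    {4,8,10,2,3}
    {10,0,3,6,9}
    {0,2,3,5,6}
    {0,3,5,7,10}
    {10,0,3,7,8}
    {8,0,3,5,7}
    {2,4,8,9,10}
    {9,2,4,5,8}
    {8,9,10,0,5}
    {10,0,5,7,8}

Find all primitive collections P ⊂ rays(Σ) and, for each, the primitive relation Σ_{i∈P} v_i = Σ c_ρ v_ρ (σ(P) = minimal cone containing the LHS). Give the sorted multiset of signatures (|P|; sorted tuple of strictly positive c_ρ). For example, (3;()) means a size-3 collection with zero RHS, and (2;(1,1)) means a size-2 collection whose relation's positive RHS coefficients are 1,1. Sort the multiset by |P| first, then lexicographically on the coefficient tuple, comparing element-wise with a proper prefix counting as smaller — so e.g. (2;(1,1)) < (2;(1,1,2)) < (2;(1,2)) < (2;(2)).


Primitive collections (17):

  P = {0,4}:  v_{0} + v_{4} = v_{8} — sig = (2;(1))
  P = {6,8}:  v_{6} + v_{8} = v_{2} — sig = (2;(1))
  P = {0,1}:  v_{0} + v_{1} = v_{4} + v_{9} — sig = (2;(1,1))
  P = {6,7}:  v_{6} + v_{7} = v_{3} + v_{4} — sig = (2;(1,1))
  P = {1,3}:  v_{1} + v_{3} = v_{5} + v_{6} + v_{10} — sig = (2;(1,1,1))
  P = {1,7}:  v_{1} + v_{7} = v_{4} + v_{5} + v_{10} — sig = (2;(1,1,1))
  P = {2,7}:  v_{2} + v_{7} = v_{3} + v_{4} + v_{8} — sig = (2;(1,1,1))
  P = {7,9}:  v_{7} + v_{9} = v_{0} + v_{5} + v_{10} — sig = (2;(1,1,1))
  P = {1,2}:  v_{1} + v_{2} = 2·v_{4} + v_{6} + v_{9} — sig = (2;(1,1,2))
  P = {1,8}:  v_{1} + v_{8} = 2·v_{4} + v_{9} — sig = (2;(1,2))
  P = {3,4,9}:  v_{3} + v_{4} + v_{9} = 0 — sig = (3;())
  P = {2,5,10}:  v_{2} + v_{5} + v_{10} = v_{4} — sig = (3;(1))
  P = {3,8,9}:  v_{3} + v_{8} + v_{9} = v_{0} — sig = (3;(1))
  P = {2,3,9}:  v_{2} + v_{3} + v_{9} = v_{0} + v_{6} — sig = (3;(1,1))
  P = {0,5,6,10}:  v_{0} + v_{5} + v_{6} + v_{10} = 0 — sig = (4;())
  P = {3,5,8,10}:  v_{3} + v_{5} + v_{8} + v_{10} = v_{7} — sig = (4;(1))
  P = {4,5,6,9,10}:  v_{4} + v_{5} + v_{6} + v_{9} + v_{10} = v_{1} — sig = (5;(1))

so the primitive-relation signature multiset is
    |P|=2: 10 collections, coeffs (1), (1), (1,1), (1,1), (1,1,1), (1,1,1), (1,1,1), (1,1,1), (1,1,2), (1,2)
    |P|=3: 4 collections, coeffs (), (1), (1), (1,1)
    |P|=4: 2 collections, coeffs (), (1)
    |P|=5: 1 collection, coeffs (1)


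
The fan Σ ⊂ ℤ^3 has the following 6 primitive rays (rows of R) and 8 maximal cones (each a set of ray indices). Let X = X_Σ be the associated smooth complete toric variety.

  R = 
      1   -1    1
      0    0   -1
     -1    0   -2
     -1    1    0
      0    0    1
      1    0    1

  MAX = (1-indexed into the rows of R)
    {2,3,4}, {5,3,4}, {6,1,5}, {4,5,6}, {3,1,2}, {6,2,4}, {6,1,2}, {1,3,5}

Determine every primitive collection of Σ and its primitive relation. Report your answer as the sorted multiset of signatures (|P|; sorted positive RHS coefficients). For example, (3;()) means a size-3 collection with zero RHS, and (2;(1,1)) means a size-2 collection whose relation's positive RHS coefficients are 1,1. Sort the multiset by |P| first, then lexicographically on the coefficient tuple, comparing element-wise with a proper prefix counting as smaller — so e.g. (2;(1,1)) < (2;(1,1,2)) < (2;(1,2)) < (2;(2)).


Δ(Σ) — 6 vertices, 3 min non-faces:

  P={2,5}:  v_{2} + v_{5} = 0  ⟹  sig = (2;())
  P={1,4}:  v_{1} + v_{4} = v_{5}  ⟹  sig = (2;(1))
  P={3,6}:  v_{3} + v_{6} = v_{2}  ⟹  sig = (2;(1))

Signatures (|P|; sorted positive RHS coefficients), sorted:
[(2;()), (2;(1)), (2;(1))]


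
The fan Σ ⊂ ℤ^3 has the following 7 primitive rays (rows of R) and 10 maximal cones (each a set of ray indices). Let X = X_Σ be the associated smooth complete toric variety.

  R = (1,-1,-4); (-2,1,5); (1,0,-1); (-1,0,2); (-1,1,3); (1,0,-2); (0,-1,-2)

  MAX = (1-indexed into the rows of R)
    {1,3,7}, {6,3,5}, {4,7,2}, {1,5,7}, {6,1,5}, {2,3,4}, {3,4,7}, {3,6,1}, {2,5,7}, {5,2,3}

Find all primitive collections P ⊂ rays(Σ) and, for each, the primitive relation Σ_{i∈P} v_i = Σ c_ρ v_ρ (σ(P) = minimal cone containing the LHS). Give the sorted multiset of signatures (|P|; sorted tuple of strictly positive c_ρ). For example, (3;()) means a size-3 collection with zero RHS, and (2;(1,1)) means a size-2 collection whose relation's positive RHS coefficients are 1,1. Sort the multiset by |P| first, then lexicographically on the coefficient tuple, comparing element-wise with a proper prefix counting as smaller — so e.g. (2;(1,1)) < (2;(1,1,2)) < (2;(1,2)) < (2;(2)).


Δ(Σ) — 7 vertices, 9 min non-faces:

  • {4,6}:  v_{4} + v_{6} = 0  so sig = (2;())
  • {1,4}:  v_{1} + v_{4} = v_{7}  so sig = (2;(1))
  • {2,6}:  v_{2} + v_{6} = v_{5}  so sig = (2;(1))
  • {4,5}:  v_{4} + v_{5} = v_{2}  so sig = (2;(1))
  • {6,7}:  v_{6} + v_{7} = v_{1}  so sig = (2;(1))
  • {1,2}:  v_{1} + v_{2} = v_{5} + v_{7}  so sig = (2;(1,1))
  • {3,5,7}:  v_{3} + v_{5} + v_{7} = 0  so sig = (3;())
  • {1,3,5}:  v_{1} + v_{3} + v_{5} = v_{6}  so sig = (3;(1))
  • {2,3,7}:  v_{2} + v_{3} + v_{7} = v_{4}  so sig = (3;(1))

Sorted signature multiset PRS(X):
{ (2;()),  (2;(1)) ×4,  (2;(1,1)),  (3;()),  (3;(1)) ×2 }


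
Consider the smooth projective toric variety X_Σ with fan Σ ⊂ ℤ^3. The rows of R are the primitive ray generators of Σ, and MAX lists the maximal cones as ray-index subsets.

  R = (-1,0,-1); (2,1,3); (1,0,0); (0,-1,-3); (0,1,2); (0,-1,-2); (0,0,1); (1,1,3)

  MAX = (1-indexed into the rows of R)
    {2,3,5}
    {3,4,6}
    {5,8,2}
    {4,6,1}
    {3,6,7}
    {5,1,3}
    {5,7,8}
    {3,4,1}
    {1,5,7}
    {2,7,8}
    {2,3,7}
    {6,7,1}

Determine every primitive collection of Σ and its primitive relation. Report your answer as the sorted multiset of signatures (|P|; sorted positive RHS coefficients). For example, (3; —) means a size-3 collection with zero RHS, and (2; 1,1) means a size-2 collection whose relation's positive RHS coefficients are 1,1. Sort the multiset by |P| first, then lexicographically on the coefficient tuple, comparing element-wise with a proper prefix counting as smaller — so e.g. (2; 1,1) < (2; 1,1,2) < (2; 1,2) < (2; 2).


Δ(Σ) — 8 vertices, 14 min non-faces:

  • {5,6}:  v_{5} + v_{6} = 0  ⇒ sig = (2; —)
  • {1,8}:  v_{1} + v_{8} = v_{5}  ⇒ sig = (2; 1)
  • {3,8}:  v_{3} + v_{8} = v_{2}  ⇒ sig = (2; 1)
  • {4,7}:  v_{4} + v_{7} = v_{6}  ⇒ sig = (2; 1)
  • {4,8}:  v_{4} + v_{8} = v_{3}  ⇒ sig = (2; 1)
  • {1,2}:  v_{1} + v_{2} = v_{3} + v_{5}  ⇒ sig = (2; 1,1)
  • {4,5}:  v_{4} + v_{5} = v_{1} + v_{3}  ⇒ sig = (2; 1,1)
  • {6,8}:  v_{6} + v_{8} = v_{3} + v_{7}  ⇒ sig = (2; 1,1)
  • {2,6}:  v_{2} + v_{6} = 2·v_{3} + v_{7}  ⇒ sig = (2; 1,2)
  • {2,4}:  v_{2} + v_{4} = 2·v_{3}  ⇒ sig = (2; 2)
  • {1,3,7}:  v_{1} + v_{3} + v_{7} = 0  ⇒ sig = (3; —)
  • {1,3,6}:  v_{1} + v_{3} + v_{6} = v_{4}  ⇒ sig = (3; 1)
  • {3,5,7}:  v_{3} + v_{5} + v_{7} = v_{8}  ⇒ sig = (3; 1)
  • {2,5,7}:  v_{2} + v_{5} + v_{7} = 2·v_{8}  ⇒ sig = (3; 2)

Hence PRS(X_Σ) =
    |P|=2: 10 collections, coeffs (), (1), (1), (1), (1), (1,1), (1,1), (1,1), (1,2), (2)
    |P|=3: 4 collections, coeffs (), (1), (1), (2)


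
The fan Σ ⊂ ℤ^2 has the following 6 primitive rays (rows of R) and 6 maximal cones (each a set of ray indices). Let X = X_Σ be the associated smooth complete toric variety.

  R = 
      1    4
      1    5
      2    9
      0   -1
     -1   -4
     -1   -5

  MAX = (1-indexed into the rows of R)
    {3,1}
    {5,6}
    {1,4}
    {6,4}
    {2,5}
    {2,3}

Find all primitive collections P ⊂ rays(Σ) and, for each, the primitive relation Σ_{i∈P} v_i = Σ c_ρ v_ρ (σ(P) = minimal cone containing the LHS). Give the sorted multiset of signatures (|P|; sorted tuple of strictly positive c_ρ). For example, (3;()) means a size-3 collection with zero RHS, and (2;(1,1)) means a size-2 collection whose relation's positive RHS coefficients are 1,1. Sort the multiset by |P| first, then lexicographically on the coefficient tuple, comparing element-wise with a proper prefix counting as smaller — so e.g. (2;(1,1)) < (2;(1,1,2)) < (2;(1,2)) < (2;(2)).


9 minimal non-faces of Δ(Σ) (on 6 rays):

  • {1,5}:  v_{1} + v_{5} = 0 — sig = (2;())
  • {2,6}:  v_{2} + v_{6} = 0 — sig = (2;())
  • {1,2}:  v_{1} + v_{2} = v_{3} — sig = (2;(1))
  • {1,6}:  v_{1} + v_{6} = v_{4} — sig = (2;(1))
  • {2,4}:  v_{2} + v_{4} = v_{1} — sig = (2;(1))
  • {3,5}:  v_{3} + v_{5} = v_{2} — sig = (2;(1))
  • {3,6}:  v_{3} + v_{6} = v_{1} — sig = (2;(1))
  • {4,5}:  v_{4} + v_{5} = v_{6} — sig = (2;(1))
  • {3,4}:  v_{3} + v_{4} = 2·v_{1} — sig = (2;(2))

Sorted signature multiset PRS(X):
{ (2;()) ×2,  (2;(1)) ×6,  (2;(2)) }


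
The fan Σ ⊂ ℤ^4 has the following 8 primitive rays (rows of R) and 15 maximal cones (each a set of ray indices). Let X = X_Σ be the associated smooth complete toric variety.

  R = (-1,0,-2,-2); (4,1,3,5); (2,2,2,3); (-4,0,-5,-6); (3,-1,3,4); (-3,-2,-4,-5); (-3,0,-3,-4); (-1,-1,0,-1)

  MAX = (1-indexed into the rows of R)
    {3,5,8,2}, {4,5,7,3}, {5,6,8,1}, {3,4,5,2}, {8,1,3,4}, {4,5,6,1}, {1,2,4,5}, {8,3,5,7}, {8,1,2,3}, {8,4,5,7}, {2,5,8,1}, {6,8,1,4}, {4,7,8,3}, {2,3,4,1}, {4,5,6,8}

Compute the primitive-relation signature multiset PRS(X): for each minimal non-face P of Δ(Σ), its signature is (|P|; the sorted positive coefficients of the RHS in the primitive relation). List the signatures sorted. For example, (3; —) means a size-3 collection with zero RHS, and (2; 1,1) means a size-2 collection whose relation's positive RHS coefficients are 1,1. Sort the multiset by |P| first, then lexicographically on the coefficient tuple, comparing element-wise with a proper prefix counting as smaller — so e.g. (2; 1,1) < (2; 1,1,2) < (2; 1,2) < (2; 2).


The 9 primitive collections of Σ (r=8, n=4):

  • {1,7}:  v_{1} + v_{7} = v_{4}  ⇒ sig = (2; 1)
  • {3,6}:  v_{3} + v_{6} = v_{1}  ⇒ sig = (2; 1)
  • {2,7}:  v_{2} + v_{7} = v_{3} + v_{4} + v_{5}  ⇒ sig = (2; 1,1,1)
  • {6,7}:  v_{6} + v_{7} = 2·v_{4} + v_{5} + v_{8}  ⇒ sig = (2; 1,1,2)
  • {2,6}:  v_{2} + v_{6} = 2·v_{1} + v_{5}  ⇒ sig = (2; 1,2)
  • {1,3,5}:  v_{1} + v_{3} + v_{5} = v_{2}  ⇒ sig = (3; 1)
  • {2,4,8}:  v_{2} + v_{4} + v_{8} = v_{1}  ⇒ sig = (3; 1)
  • {3,4,5,8}:  v_{3} + v_{4} + v_{5} + v_{8} = 0  ⇒ sig = (4; —)
  • {1,4,5,8}:  v_{1} + v_{4} + v_{5} + v_{8} = v_{6}  ⇒ sig = (4; 1)

Sorted signature multiset PRS(X):
{ (2; 1) ×2,  (2; 1,1,1),  (2; 1,1,2),  (2; 1,2),  (3; 1) ×2,  (4; —),  (4; 1) }


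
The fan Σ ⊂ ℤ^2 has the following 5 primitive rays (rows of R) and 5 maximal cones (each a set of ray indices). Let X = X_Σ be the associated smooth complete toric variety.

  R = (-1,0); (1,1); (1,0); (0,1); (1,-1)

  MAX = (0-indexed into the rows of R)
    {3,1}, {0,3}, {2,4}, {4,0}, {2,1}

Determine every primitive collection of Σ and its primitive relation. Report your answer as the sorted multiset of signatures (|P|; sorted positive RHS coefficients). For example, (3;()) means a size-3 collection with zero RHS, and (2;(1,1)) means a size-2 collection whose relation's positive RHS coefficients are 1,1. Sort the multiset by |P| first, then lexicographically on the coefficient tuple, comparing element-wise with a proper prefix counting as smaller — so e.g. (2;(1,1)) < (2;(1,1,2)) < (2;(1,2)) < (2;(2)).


|primitive collections| = 5. Relations:

  {0,2}:  v_{0} + v_{2} = 0 ; sig = (2;())
  {0,1}:  v_{0} + v_{1} = v_{3} ; sig = (2;(1))
  {2,3}:  v_{2} + v_{3} = v_{1} ; sig = (2;(1))
  {3,4}:  v_{3} + v_{4} = v_{2} ; sig = (2;(1))
  {1,4}:  v_{1} + v_{4} = 2·v_{2} ; sig = (2;(2))

Sorted signature multiset PRS(X):
[(2;()), (2;(1)), (2;(1)), (2;(1)), (2;(2))]


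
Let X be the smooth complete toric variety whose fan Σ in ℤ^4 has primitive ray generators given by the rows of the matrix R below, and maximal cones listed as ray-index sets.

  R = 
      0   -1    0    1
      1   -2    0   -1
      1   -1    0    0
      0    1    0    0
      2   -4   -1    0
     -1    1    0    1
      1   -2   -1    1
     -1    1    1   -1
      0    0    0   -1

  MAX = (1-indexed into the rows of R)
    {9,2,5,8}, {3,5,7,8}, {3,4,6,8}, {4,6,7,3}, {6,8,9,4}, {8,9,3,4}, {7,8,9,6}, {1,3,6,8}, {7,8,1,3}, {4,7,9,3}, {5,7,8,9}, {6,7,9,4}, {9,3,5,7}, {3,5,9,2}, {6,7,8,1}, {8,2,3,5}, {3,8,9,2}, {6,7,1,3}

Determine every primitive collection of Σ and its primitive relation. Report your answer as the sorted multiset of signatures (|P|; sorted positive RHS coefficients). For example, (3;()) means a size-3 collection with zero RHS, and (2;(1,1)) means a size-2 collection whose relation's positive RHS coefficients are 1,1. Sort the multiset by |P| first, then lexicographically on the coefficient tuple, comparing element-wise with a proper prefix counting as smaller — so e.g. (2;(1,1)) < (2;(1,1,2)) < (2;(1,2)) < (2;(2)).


The 14 primitive collections of Σ (r=9, n=4):

  {2,7}:  v_{2} + v_{7} = v_{5} ; sig = (2;(1))
  {1,4}:  v_{1} + v_{4} = v_{3} + v_{6} ; sig = (2;(1,1))
  {1,9}:  v_{1} + v_{9} = v_{7} + v_{8} ; sig = (2;(1,1))
  {2,4}:  v_{2} + v_{4} = v_{3} + v_{9} ; sig = (2;(1,1))
  {2,6}:  v_{2} + v_{6} = v_{7} + v_{8} ; sig = (2;(1,1))
  {4,5}:  v_{4} + v_{5} = v_{3} + v_{7} + v_{9} ; sig = (2;(1,1,1))
  {5,6}:  v_{5} + v_{6} = 2·v_{7} + v_{8} ; sig = (2;(1,2))
  {1,2}:  v_{1} + v_{2} = v_{3} + 2·v_{7} + 2·v_{8} ; sig = (2;(1,2,2))
  {1,5}:  v_{1} + v_{5} = v_{3} + 3·v_{7} + 2·v_{8} ; sig = (2;(1,2,3))
  {3,6,9}:  v_{3} + v_{6} + v_{9} = 0 ; sig = (3;())
  {4,7,8}:  v_{4} + v_{7} + v_{8} = 0 ; sig = (3;())
  {3,6,7,8}:  v_{3} + v_{6} + v_{7} + v_{8} = v_{1} ; sig = (4;(1))
  {3,7,8,9}:  v_{3} + v_{7} + v_{8} + v_{9} = v_{2} ; sig = (4;(1))
  {3,5,8,9}:  v_{3} + v_{5} + v_{8} + v_{9} = 2·v_{2} ; sig = (4;(2))

Sorted signature multiset PRS(X):
[(2;(1)), (2;(1,1)), (2;(1,1)), (2;(1,1)), (2;(1,1)), (2;(1,1,1)), (2;(1,2)), (2;(1,2,2)), (2;(1,2,3)), (3;()), (3;()), (4;(1)), (4;(1)), (4;(2))]


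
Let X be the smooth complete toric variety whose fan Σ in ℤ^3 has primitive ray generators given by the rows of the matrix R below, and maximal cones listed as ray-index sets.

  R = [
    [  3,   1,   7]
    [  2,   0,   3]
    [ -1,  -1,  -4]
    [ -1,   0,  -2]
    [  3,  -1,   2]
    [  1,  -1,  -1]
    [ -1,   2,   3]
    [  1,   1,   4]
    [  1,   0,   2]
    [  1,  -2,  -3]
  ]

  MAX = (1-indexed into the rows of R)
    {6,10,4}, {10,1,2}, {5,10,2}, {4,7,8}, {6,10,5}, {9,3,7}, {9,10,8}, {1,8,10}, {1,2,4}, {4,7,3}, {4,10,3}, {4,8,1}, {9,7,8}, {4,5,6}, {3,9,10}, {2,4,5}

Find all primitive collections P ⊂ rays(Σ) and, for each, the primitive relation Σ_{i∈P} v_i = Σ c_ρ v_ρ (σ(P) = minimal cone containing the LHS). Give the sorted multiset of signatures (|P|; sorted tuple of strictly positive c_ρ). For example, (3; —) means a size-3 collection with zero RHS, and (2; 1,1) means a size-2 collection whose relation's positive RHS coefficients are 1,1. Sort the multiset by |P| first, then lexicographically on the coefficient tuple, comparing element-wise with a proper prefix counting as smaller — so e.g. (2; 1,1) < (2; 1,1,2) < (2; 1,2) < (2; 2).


Primitive collections (25):

  {3,8}:  v_{3} + v_{8} = 0 ; sig = (2; —)
  {4,9}:  v_{4} + v_{9} = 0 ; sig = (2; —)
  {7,10}:  v_{7} + v_{10} = 0 ; sig = (2; —)
  {1,3}:  v_{1} + v_{3} = v_{2} ; sig = (2; 1)
  {2,3}:  v_{2} + v_{3} = v_{6} ; sig = (2; 1)
  {2,6}:  v_{2} + v_{6} = v_{5} ; sig = (2; 1)
  {2,8}:  v_{2} + v_{8} = v_{1} ; sig = (2; 1)
  {6,8}:  v_{6} + v_{8} = v_{2} ; sig = (2; 1)
  {3,6}:  v_{3} + v_{6} = v_{4} + v_{10} ; sig = (2; 1,1)
  {5,7}:  v_{5} + v_{7} = v_{1} + v_{4} ; sig = (2; 1,1)
  {5,9}:  v_{5} + v_{9} = v_{1} + v_{10} ; sig = (2; 1,1)
  {6,7}:  v_{6} + v_{7} = v_{4} + v_{8} ; sig = (2; 1,1)
  {6,9}:  v_{6} + v_{9} = v_{8} + v_{10} ; sig = (2; 1,1)
  {2,7}:  v_{2} + v_{7} = v_{4} + 2·v_{8} ; sig = (2; 1,2)
  {2,9}:  v_{2} + v_{9} = 2·v_{8} + v_{10} ; sig = (2; 1,2)
  {1,7}:  v_{1} + v_{7} = v_{4} + 3·v_{8} ; sig = (2; 1,3)
  {1,9}:  v_{1} + v_{9} = 3·v_{8} + v_{10} ; sig = (2; 1,3)
  {1,6}:  v_{1} + v_{6} = 2·v_{2} ; sig = (2; 2)
  {3,5}:  v_{3} + v_{5} = 2·v_{6} ; sig = (2; 2)
  {5,8}:  v_{5} + v_{8} = 2·v_{2} ; sig = (2; 2)
  {1,5}:  v_{1} + v_{5} = 3·v_{2} ; sig = (2; 3)
  {1,4,10}:  v_{1} + v_{4} + v_{10} = v_{5} ; sig = (3; 1)
  {4,8,10}:  v_{4} + v_{8} + v_{10} = v_{6} ; sig = (3; 1)
  {2,4,10}:  v_{2} + v_{4} + v_{10} = 2·v_{6} ; sig = (3; 2)
  {4,5,10}:  v_{4} + v_{5} + v_{10} = 3·v_{6} ; sig = (3; 3)

so the primitive-relation signature multiset is
[(2; —), (2; —), (2; —), (2; 1), (2; 1), (2; 1), (2; 1), (2; 1), (2; 1,1), (2; 1,1), (2; 1,1), (2; 1,1), (2; 1,1), (2; 1,2), (2; 1,2), (2; 1,3), (2; 1,3), (2; 2), (2; 2), (2; 2), (2; 3), (3; 1), (3; 1), (3; 2), (3; 3)]


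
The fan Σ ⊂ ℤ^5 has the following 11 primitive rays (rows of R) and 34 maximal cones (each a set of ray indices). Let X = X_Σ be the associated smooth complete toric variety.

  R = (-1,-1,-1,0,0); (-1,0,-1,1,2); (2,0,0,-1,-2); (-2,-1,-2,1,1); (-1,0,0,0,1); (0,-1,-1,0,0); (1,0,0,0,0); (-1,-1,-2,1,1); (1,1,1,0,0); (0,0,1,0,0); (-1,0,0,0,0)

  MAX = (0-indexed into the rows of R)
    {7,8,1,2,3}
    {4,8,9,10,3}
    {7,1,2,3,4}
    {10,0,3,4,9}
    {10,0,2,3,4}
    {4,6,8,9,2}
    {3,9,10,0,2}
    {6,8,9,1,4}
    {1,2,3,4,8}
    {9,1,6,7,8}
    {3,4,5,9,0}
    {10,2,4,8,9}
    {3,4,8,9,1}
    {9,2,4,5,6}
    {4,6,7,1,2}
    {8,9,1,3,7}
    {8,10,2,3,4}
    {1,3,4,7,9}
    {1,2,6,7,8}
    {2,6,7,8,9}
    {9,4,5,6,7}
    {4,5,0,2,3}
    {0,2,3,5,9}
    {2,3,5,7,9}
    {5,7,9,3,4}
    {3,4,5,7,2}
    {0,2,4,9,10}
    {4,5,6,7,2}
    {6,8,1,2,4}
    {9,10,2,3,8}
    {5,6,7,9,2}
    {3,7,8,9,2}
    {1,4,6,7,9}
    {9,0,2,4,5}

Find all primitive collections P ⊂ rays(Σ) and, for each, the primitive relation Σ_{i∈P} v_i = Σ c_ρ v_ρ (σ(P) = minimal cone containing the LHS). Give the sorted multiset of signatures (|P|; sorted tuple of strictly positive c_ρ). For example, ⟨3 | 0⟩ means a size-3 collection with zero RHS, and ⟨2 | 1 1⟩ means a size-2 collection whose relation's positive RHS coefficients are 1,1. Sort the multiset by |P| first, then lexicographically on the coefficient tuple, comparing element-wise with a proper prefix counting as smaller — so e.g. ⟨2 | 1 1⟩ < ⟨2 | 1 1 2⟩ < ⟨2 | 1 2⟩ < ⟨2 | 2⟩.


15 collections generate NE(X_Σ); each relation:

  P={0,8}:  v_{0} + v_{8} = 0  →  sig = ⟨2 | 0⟩
  P={6,10}:  v_{6} + v_{10} = 0  →  sig = ⟨2 | 0⟩
  P={0,6}:  v_{0} + v_{6} = v_{5}  →  sig = ⟨2 | 1⟩
  P={3,6}:  v_{3} + v_{6} = v_{7}  →  sig = ⟨2 | 1⟩
  P={5,8}:  v_{5} + v_{8} = v_{6}  →  sig = ⟨2 | 1⟩
  P={5,10}:  v_{5} + v_{10} = v_{0}  →  sig = ⟨2 | 1⟩
  P={7,10}:  v_{7} + v_{10} = v_{3}  →  sig = ⟨2 | 1⟩
  P={0,1}:  v_{0} + v_{1} = v_{4} + v_{7}  →  sig = ⟨2 | 1 1⟩
  P={0,7}:  v_{0} + v_{7} = v_{3} + v_{5}  →  sig = ⟨2 | 1 1⟩
  P={1,5}:  v_{1} + v_{5} = v_{4} + v_{6} + v_{7}  →  sig = ⟨2 | 1 1 1⟩
  P={1,10}:  v_{1} + v_{10} = v_{3} + v_{4} + v_{8}  →  sig = ⟨2 | 1 1 1⟩
  P={1,2,9}:  v_{1} + v_{2} + v_{9} = v_{6}  →  sig = ⟨3 | 1⟩
  P={4,7,8}:  v_{4} + v_{7} + v_{8} = v_{1}  →  sig = ⟨3 | 1⟩
  P={2,3,4,9}:  v_{2} + v_{3} + v_{4} + v_{9} = v_{0}  →  sig = ⟨4 | 1⟩
  P={2,4,7,9}:  v_{2} + v_{4} + v_{7} + v_{9} = v_{5}  →  sig = ⟨4 | 1⟩

so the primitive-relation signature multiset is
    |P|=2: 11 collections, coeffs (), (), (1), (1), (1), (1), (1), (1,1), (1,1), (1,1,1), (1,1,1)
    |P|=3: 2 collections, coeffs (1), (1)
    |P|=4: 2 collections, coeffs (1), (1)


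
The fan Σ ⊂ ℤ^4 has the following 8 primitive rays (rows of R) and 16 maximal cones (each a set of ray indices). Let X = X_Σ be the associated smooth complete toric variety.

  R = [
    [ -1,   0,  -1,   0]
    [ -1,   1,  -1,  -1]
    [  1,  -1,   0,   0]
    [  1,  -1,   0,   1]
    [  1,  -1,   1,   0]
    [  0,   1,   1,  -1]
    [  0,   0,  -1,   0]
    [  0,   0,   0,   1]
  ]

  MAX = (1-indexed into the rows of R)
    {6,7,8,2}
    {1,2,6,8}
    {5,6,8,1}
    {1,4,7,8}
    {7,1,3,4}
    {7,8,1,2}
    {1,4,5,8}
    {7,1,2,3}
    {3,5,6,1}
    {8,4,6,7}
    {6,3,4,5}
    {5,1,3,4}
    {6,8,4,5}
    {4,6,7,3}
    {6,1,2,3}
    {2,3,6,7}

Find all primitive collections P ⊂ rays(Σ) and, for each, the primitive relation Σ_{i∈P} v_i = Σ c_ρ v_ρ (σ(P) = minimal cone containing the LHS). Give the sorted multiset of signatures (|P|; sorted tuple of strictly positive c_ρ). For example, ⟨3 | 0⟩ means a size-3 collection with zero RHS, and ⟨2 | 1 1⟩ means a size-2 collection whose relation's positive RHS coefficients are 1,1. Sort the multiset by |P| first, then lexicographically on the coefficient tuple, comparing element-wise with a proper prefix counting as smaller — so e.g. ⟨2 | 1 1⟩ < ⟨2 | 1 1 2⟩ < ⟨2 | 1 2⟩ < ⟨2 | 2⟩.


Minimal non-faces — 6 found among 8 rays, 16 max cones:

  {2,4}:  v_{2} + v_{4} = v_{7}  ⇒ sig = ⟨2 | 1⟩
  {3,8}:  v_{3} + v_{8} = v_{4}  ⇒ sig = ⟨2 | 1⟩
  {5,7}:  v_{5} + v_{7} = v_{3}  ⇒ sig = ⟨2 | 1⟩
  {2,5}:  v_{2} + v_{5} = v_{1} + v_{3} + v_{6}  ⇒ sig = ⟨2 | 1 1 1⟩
  {1,4,6}:  v_{1} + v_{4} + v_{6} = 0  ⇒ sig = ⟨3 | 0⟩
  {1,6,7}:  v_{1} + v_{6} + v_{7} = v_{2}  ⇒ sig = ⟨3 | 1⟩

Sorted signature multiset PRS(X):
{ ⟨2 | 1⟩ ×3,  ⟨2 | 1 1 1⟩,  ⟨3 | 0⟩,  ⟨3 | 1⟩ }


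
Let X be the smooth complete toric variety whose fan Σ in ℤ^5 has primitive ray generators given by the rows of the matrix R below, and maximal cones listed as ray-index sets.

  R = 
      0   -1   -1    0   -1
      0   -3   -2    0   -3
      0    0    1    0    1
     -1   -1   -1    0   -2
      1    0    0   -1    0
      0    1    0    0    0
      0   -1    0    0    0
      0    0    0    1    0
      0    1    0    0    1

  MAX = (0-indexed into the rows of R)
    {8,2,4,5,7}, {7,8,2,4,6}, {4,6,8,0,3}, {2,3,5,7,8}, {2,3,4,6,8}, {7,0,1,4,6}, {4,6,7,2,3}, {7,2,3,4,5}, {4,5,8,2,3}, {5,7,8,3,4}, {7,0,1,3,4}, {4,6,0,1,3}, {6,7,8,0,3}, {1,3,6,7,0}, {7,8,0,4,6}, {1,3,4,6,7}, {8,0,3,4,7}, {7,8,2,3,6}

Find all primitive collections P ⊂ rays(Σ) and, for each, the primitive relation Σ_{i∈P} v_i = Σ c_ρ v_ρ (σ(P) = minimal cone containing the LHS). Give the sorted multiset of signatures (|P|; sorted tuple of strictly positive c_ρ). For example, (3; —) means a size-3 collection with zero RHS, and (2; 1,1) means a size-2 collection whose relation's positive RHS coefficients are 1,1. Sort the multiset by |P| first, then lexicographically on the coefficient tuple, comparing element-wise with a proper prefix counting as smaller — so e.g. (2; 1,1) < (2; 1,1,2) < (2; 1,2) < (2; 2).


9 collections generate NE(X_Σ); each relation:

  {5,6}:  v_{5} + v_{6} = 0 — sig = (2; —)
  {0,2}:  v_{0} + v_{2} = v_{6} — sig = (2; 1)
  {0,5}:  v_{0} + v_{5} = v_{3} + v_{4} + v_{7} + v_{8} — sig = (2; 1,1,1,1)
  {1,5}:  v_{1} + v_{5} = v_{0} + v_{3} + v_{4} + v_{7} — sig = (2; 1,1,1,1)
  {1,2}:  v_{1} + v_{2} = v_{3} + v_{4} + 2·v_{6} + v_{7} — sig = (2; 1,1,1,2)
  {1,8}:  v_{1} + v_{8} = 2·v_{0} — sig = (2; 2)
  {2,3,4,7,8}:  v_{2} + v_{3} + v_{4} + v_{7} + v_{8} = 0 — sig = (5; —)
  {0,3,4,6,7}:  v_{0} + v_{3} + v_{4} + v_{6} + v_{7} = v_{1} — sig = (5; 1)
  {3,4,6,7,8}:  v_{3} + v_{4} + v_{6} + v_{7} + v_{8} = v_{0} — sig = (5; 1)

so the primitive-relation signature multiset is
{ (2; —),  (2; 1),  (2; 1,1,1,1) ×2,  (2; 1,1,1,2),  (2; 2),  (5; —),  (5; 1) ×2 }


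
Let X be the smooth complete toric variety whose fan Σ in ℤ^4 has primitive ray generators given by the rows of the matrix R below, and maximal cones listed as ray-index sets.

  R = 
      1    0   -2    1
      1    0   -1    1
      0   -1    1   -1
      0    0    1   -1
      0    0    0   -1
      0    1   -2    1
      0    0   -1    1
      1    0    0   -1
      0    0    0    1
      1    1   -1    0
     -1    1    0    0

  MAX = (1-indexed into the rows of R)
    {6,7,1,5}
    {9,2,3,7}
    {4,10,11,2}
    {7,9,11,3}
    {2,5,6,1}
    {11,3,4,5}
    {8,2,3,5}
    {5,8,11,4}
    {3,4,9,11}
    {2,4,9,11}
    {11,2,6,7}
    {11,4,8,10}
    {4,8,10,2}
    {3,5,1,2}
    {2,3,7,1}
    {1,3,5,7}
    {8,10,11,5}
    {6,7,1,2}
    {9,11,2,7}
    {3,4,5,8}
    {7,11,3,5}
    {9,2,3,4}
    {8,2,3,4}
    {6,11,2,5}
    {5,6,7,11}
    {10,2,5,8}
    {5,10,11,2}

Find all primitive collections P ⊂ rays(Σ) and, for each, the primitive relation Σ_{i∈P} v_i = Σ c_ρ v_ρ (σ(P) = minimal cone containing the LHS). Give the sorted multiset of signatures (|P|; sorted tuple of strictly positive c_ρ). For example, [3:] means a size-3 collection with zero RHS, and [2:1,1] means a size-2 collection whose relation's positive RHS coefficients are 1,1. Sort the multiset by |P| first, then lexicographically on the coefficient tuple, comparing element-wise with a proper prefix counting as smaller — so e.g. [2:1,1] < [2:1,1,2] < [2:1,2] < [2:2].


|primitive collections| = 23. Relations:

  • {4,7}:  v_{4} + v_{7} = 0  ⟹  sig = [2:]
  • {5,9}:  v_{5} + v_{9} = 0  ⟹  sig = [2:]
  • {1,11}:  v_{1} + v_{11} = v_{6}  ⟹  sig = [2:1]
  • {3,10}:  v_{3} + v_{10} = v_{8}  ⟹  sig = [2:1]
  • {1,4}:  v_{1} + v_{4} = v_{2} + v_{5}  ⟹  sig = [2:1,1]
  • {1,9}:  v_{1} + v_{9} = v_{2} + v_{7}  ⟹  sig = [2:1,1]
  • {3,6}:  v_{3} + v_{6} = v_{5} + v_{7}  ⟹  sig = [2:1,1]
  • {7,8}:  v_{7} + v_{8} = v_{2} + v_{5}  ⟹  sig = [2:1,1]
  • {8,9}:  v_{8} + v_{9} = v_{2} + v_{4}  ⟹  sig = [2:1,1]
  • {4,6}:  v_{4} + v_{6} = v_{2} + v_{5} + v_{11}  ⟹  sig = [2:1,1,1]
  • {6,9}:  v_{6} + v_{9} = v_{2} + v_{7} + v_{11}  ⟹  sig = [2:1,1,1]
  • {7,10}:  v_{7} + v_{10} = 2·v_{2} + v_{5} + v_{11}  ⟹  sig = [2:1,1,2]
  • {9,10}:  v_{9} + v_{10} = 2·v_{2} + v_{4} + v_{11}  ⟹  sig = [2:1,1,2]
  • {6,8}:  v_{6} + v_{8} = 2·v_{2} + 2·v_{5} + v_{11}  ⟹  sig = [2:1,2,2]
  • {1,10}:  v_{1} + v_{10} = 3·v_{2} + 2·v_{5} + v_{11}  ⟹  sig = [2:1,2,3]
  • {1,8}:  v_{1} + v_{8} = 2·v_{2} + 2·v_{5}  ⟹  sig = [2:2,2]
  • {6,10}:  v_{6} + v_{10} = 3·v_{2} + 2·v_{5} + 2·v_{11}  ⟹  sig = [2:2,2,3]
  • {2,3,11}:  v_{2} + v_{3} + v_{11} = 0  ⟹  sig = [3:]
  • {2,4,5}:  v_{2} + v_{4} + v_{5} = v_{8}  ⟹  sig = [3:1]
  • {2,5,7}:  v_{2} + v_{5} + v_{7} = v_{1}  ⟹  sig = [3:1]
  • {2,8,11}:  v_{2} + v_{8} + v_{11} = v_{10}  ⟹  sig = [3:1]
  • {3,8,11}:  v_{3} + v_{8} + v_{11} = v_{4} + v_{5}  ⟹  sig = [3:1,1]
  • {4,5,10}:  v_{4} + v_{5} + v_{10} = 2·v_{8} + v_{11}  ⟹  sig = [3:1,2]

Hence PRS(X_Σ) =
{ [2:] ×2,  [2:1] ×2,  [2:1,1] ×5,  [2:1,1,1] ×2,  [2:1,1,2] ×2,  [2:1,2,2],  [2:1,2,3],  [2:2,2],  [2:2,2,3],  [3:],  [3:1] ×3,  [3:1,1],  [3:1,2] }


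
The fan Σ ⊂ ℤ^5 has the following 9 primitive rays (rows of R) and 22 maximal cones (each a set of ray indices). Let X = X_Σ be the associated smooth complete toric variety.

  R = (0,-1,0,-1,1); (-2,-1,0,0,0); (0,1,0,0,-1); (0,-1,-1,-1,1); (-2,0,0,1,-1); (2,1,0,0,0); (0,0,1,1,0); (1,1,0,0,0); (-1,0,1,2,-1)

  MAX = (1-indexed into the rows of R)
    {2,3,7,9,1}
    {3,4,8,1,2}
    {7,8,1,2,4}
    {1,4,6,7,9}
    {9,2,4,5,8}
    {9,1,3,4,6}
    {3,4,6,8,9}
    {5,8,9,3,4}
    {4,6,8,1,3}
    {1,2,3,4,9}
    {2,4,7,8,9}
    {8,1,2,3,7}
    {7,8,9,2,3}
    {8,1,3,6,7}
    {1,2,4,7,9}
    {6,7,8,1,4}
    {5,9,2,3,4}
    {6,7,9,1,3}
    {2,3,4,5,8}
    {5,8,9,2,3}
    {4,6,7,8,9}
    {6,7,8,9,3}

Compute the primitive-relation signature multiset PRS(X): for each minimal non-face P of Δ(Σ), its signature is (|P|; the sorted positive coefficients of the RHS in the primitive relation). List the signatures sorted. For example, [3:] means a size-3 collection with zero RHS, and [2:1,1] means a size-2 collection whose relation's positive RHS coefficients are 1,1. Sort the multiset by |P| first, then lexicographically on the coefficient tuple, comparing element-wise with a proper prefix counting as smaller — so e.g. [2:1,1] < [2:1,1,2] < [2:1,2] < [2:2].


Δ(Σ) — 9 vertices, 7 min non-faces:

  P = {2,6}:  v_{2} + v_{6} = 0  ⇒ sig = [2:]
  P = {1,5}:  v_{1} + v_{5} = v_{2}  ⇒ sig = [2:1]
  P = {5,7}:  v_{5} + v_{7} = v_{2} + v_{8} + v_{9}  ⇒ sig = [2:1,1,1]
  P = {5,6}:  v_{5} + v_{6} = v_{3} + v_{4} + v_{8} + v_{9}  ⇒ sig = [2:1,1,1,1]
  P = {3,4,7}:  v_{3} + v_{4} + v_{7} = 0  ⇒ sig = [3:]
  P = {1,8,9}:  v_{1} + v_{8} + v_{9} = v_{7}  ⇒ sig = [3:1]
  P = {2,3,4,8,9}:  v_{2} + v_{3} + v_{4} + v_{8} + v_{9} = v_{5}  ⇒ sig = [5:1]

Hence PRS(X_Σ) =
{ [2:],  [2:1],  [2:1,1,1],  [2:1,1,1,1],  [3:],  [3:1],  [5:1] }
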